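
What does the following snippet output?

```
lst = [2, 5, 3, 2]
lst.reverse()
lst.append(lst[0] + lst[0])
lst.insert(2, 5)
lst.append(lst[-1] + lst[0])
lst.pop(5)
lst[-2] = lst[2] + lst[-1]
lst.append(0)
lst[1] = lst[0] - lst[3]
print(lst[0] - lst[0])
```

0

reverse → [2, 3, 5, 2]
append lst[0]+lst[0] = 2+2 = 4 → [2, 3, 5, 2, 4]
insert 5 at 2 → [2, 3, 5, 5, 2, 4]
append lst[-1]+lst[0] = 4+2 = 6 → [2, 3, 5, 5, 2, 4, 6]
pop(5) removes 4 → [2, 3, 5, 5, 2, 6]
lst[-2] = lst[2]+lst[-1] = 5+6 = 11 → [2, 3, 5, 5, 11, 6]
append 0 → [2, 3, 5, 5, 11, 6, 0]
lst[1] = lst[0]-lst[3] = 2-5 = -3 → [2, -3, 5, 5, 11, 6, 0]
lst[0]-lst[0] = 2-2 = 0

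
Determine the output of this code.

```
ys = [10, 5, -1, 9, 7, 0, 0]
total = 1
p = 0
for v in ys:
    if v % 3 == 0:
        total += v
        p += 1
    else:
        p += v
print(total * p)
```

240

v=10: not %3==0; p=10
v=5: not %3==0; p=15
v=-1: not %3==0; p=14
v=9: %3==0, total = 1+9 = 10; p=15
v=7: not %3==0; p=22
v=0: %3==0, total = 10+0 = 10; p=23
v=0: %3==0, total = 10+0 = 10; p=24
total*p = 10*24 = 240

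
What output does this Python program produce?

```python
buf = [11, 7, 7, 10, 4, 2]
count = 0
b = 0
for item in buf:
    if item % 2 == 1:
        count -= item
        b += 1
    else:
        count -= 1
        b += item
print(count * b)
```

-532

item=11: odd, count = 0-11 = -11; b=1
item=7: odd, count = (-11)-7 = -18; b=2
item=7: odd, count = (-18)-7 = -25; b=3
item=10: not odd, count = (-25)-1 = -26; b=13
item=4: not odd, count = (-26)-1 = -27; b=17
item=2: not odd, count = (-27)-1 = -28; b=19
count*b = (-28)*19 = -532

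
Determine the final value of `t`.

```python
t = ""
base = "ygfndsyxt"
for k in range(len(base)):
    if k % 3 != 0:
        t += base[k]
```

k=0: skip
k=1: add 'g' → 'g'
k=2: add 'f' → 'gf'
k=3: skip
k=4: add 'd' → 'gfd'
k=5: add 's' → 'gfds'
k=6: skip
k=7: add 'x' → 'gfdsx'
k=8: add 't' → 'gfdsxt'

'gfdsxt'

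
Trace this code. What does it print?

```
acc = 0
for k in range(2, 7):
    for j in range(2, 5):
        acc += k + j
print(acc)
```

k=2,j=2: acc = 0+4 = 4
k=2,j=3: acc = 4+5 = 9
k=2,j=4: acc = 9+6 = 15
k=3,j=2: acc = 15+5 = 20
k=3,j=3: acc = 20+6 = 26
k=3,j=4: acc = 26+7 = 33
k=4,j=2: acc = 33+6 = 39
k=4,j=3: acc = 39+7 = 46
k=4,j=4: acc = 46+8 = 54
k=5,j=2: acc = 54+7 = 61
k=5,j=3: acc = 61+8 = 69
k=5,j=4: acc = 69+9 = 78
k=6,j=2: acc = 78+8 = 86
k=6,j=3: acc = 86+9 = 95
k=6,j=4: acc = 95+10 = 105

105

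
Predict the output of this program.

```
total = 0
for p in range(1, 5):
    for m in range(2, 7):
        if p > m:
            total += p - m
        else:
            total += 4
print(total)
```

72

p=1,m=2: not 1>2, total = 0+4 = 4
p=1,m=3: not 1>3, total = 4+4 = 8
p=1,m=4: not 1>4, total = 8+4 = 12
p=1,m=5: not 1>5, total = 12+4 = 16
p=1,m=6: not 1>6, total = 16+4 = 20
p=2,m=2: not 2>2, total = 20+4 = 24
p=2,m=3: not 2>3, total = 24+4 = 28
p=2,m=4: not 2>4, total = 28+4 = 32
p=2,m=5: not 2>5, total = 32+4 = 36
p=2,m=6: not 2>6, total = 36+4 = 40
p=3,m=2: 3>2, total = 40+1 = 41
p=3,m=3: not 3>3, total = 41+4 = 45
p=3,m=4: not 3>4, total = 45+4 = 49
p=3,m=5: not 3>5, total = 49+4 = 53
p=3,m=6: not 3>6, total = 53+4 = 57
p=4,m=2: 4>2, total = 57+2 = 59
p=4,m=3: 4>3, total = 59+1 = 60
p=4,m=4: not 4>4, total = 60+4 = 64
p=4,m=5: not 4>5, total = 64+4 = 68
p=4,m=6: not 4>6, total = 68+4 = 72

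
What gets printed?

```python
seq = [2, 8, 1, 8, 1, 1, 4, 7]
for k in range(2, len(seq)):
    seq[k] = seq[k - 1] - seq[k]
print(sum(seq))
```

-10

k=2: seq[2] = 8-1 = 7 → [2, 8, 7, 8, 1, 1, 4, 7]
k=3: seq[3] = 7-8 = -1 → [2, 8, 7, -1, 1, 1, 4, 7]
k=4: seq[4] = (-1)-1 = -2 → [2, 8, 7, -1, -2, 1, 4, 7]
k=5: seq[5] = (-2)-1 = -3 → [2, 8, 7, -1, -2, -3, 4, 7]
k=6: seq[6] = (-3)-4 = -7 → [2, 8, 7, -1, -2, -3, -7, 7]
k=7: seq[7] = (-7)-7 = -14 → [2, 8, 7, -1, -2, -3, -7, -14]
sum = -10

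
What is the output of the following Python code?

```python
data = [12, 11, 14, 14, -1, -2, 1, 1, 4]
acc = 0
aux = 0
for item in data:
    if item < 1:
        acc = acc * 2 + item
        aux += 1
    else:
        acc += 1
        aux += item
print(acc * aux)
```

885

item=12: not <1, acc = 0+1 = 1; aux=12
item=11: not <1, acc = 1+1 = 2; aux=23
item=14: not <1, acc = 2+1 = 3; aux=37
item=14: not <1, acc = 3+1 = 4; aux=51
item=-1: <1, acc = 4*2+(-1) = 7; aux=52
item=-2: <1, acc = 7*2+(-2) = 12; aux=53
item=1: not <1, acc = 12+1 = 13; aux=54
item=1: not <1, acc = 13+1 = 14; aux=55
item=4: not <1, acc = 14+1 = 15; aux=59
acc*aux = 15*59 = 885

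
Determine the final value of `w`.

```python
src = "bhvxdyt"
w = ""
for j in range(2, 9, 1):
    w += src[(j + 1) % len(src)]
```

j=2: add src[3]='x' → 'x'
j=3: add src[4]='d' → 'xd'
j=4: add src[5]='y' → 'xdy'
j=5: add src[6]='t' → 'xdyt'
j=6: add src[0]='b' → 'xdytb'
j=7: add src[1]='h' → 'xdytbh'
j=8: add src[2]='v' → 'xdytbhv'

'xdytbhv'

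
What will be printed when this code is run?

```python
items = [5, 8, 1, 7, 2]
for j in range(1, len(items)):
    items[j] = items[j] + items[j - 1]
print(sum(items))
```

j=1: items[1] = 8+5 = 13 → [5, 13, 1, 7, 2]
j=2: items[2] = 1+13 = 14 → [5, 13, 14, 7, 2]
j=3: items[3] = 7+14 = 21 → [5, 13, 14, 21, 2]
j=4: items[4] = 2+21 = 23 → [5, 13, 14, 21, 23]
sum = 76

76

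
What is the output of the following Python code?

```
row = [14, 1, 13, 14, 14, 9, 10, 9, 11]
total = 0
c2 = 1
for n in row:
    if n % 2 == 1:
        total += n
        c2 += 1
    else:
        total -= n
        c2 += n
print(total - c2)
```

n=14: not odd, total = 0-14 = -14; c2=15
n=1: odd, total = (-14)+1 = -13; c2=16
n=13: odd, total = (-13)+13 = 0; c2=17
n=14: not odd, total = 0-14 = -14; c2=31
n=14: not odd, total = (-14)-14 = -28; c2=45
n=9: odd, total = (-28)+9 = -19; c2=46
n=10: not odd, total = (-19)-10 = -29; c2=56
n=9: odd, total = (-29)+9 = -20; c2=57
n=11: odd, total = (-20)+11 = -9; c2=58
total-c2 = (-9)-58 = -67

-67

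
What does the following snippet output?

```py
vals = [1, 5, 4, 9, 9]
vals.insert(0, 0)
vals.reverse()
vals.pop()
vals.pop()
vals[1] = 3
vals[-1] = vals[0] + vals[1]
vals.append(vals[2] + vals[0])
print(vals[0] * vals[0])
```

81

insert 0 at 0 → [0, 1, 5, 4, 9, 9]
reverse → [9, 9, 4, 5, 1, 0]
pop() removes 0 → [9, 9, 4, 5, 1]
pop() removes 1 → [9, 9, 4, 5]
vals[1] = 3 → [9, 3, 4, 5]
vals[-1] = vals[0]+vals[1] = 9+3 = 12 → [9, 3, 4, 12]
append vals[2]+vals[0] = 4+9 = 13 → [9, 3, 4, 12, 13]
vals[0]*vals[0] = 9*9 = 81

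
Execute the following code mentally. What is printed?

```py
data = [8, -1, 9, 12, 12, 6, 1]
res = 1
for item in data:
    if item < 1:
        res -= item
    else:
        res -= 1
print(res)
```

-4

item=8: not <1, res = 1-1 = 0
item=-1: <1, res = 0-(-1) = 1
item=9: not <1, res = 1-1 = 0
item=12: not <1, res = 0-1 = -1
item=12: not <1, res = (-1)-1 = -2
item=6: not <1, res = (-2)-1 = -3
item=1: not <1, res = (-3)-1 = -4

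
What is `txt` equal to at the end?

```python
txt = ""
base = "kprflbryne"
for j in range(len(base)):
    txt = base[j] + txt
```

j=0: prepend 'k' → 'k'
j=1: prepend 'p' → 'pk'
j=2: prepend 'r' → 'rpk'
j=3: prepend 'f' → 'frpk'
j=4: prepend 'l' → 'lfrpk'
j=5: prepend 'b' → 'blfrpk'
j=6: prepend 'r' → 'rblfrpk'
j=7: prepend 'y' → 'yrblfrpk'
j=8: prepend 'n' → 'nyrblfrpk'
j=9: prepend 'e' → 'enyrblfrpk'

'enyrblfrpk'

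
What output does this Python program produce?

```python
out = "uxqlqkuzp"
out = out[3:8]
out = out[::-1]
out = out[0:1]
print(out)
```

z

slice [3:8] → 'lqkuz'
reverse → 'zukql'
slice [0:1] → 'z'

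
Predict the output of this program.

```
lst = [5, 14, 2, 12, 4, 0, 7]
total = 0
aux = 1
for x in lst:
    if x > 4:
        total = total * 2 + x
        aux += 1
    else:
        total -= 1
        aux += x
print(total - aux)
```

108

x=5: >4, total = 0*2+5 = 5; aux=2
x=14: >4, total = 5*2+14 = 24; aux=3
x=2: not >4, total = 24-1 = 23; aux=5
x=12: >4, total = 23*2+12 = 58; aux=6
x=4: not >4, total = 58-1 = 57; aux=10
x=0: not >4, total = 57-1 = 56; aux=10
x=7: >4, total = 56*2+7 = 119; aux=11
total-aux = 119-11 = 108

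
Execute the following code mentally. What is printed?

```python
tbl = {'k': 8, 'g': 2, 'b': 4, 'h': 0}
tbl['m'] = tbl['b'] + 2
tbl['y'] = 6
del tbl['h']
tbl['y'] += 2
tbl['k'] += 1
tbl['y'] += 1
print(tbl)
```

{'k': 9, 'g': 2, 'b': 4, 'm': 6, 'y': 9}

tbl['m'] = tbl['b']+2 = 6 → {'k': 8, 'g': 2, 'b': 4, 'h': 0, 'm': 6}
tbl['y'] = 6 → {'k': 8, 'g': 2, 'b': 4, 'h': 0, 'm': 6, 'y': 6}
del 'h' → {'k': 8, 'g': 2, 'b': 4, 'm': 6, 'y': 6}
tbl['y'] = 6+2 = 8 → {'k': 8, 'g': 2, 'b': 4, 'm': 6, 'y': 8}
tbl['k'] = 8+1 = 9 → {'k': 9, 'g': 2, 'b': 4, 'm': 6, 'y': 8}
tbl['y'] = 8+1 = 9 → {'k': 9, 'g': 2, 'b': 4, 'm': 6, 'y': 9}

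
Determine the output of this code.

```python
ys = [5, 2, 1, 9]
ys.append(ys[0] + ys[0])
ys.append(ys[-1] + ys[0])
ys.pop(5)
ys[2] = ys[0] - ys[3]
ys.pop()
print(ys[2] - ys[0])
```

-9

append ys[0]+ys[0] = 5+5 = 10 → [5, 2, 1, 9, 10]
append ys[-1]+ys[0] = 10+5 = 15 → [5, 2, 1, 9, 10, 15]
pop(5) removes 15 → [5, 2, 1, 9, 10]
ys[2] = ys[0]-ys[3] = 5-9 = -4 → [5, 2, -4, 9, 10]
pop() removes 10 → [5, 2, -4, 9]
ys[2]-ys[0] = (-4)-5 = -9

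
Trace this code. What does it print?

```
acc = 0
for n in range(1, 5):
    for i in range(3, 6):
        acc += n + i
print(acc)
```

n=1,i=3: acc = 0+4 = 4
n=1,i=4: acc = 4+5 = 9
n=1,i=5: acc = 9+6 = 15
n=2,i=3: acc = 15+5 = 20
n=2,i=4: acc = 20+6 = 26
n=2,i=5: acc = 26+7 = 33
n=3,i=3: acc = 33+6 = 39
n=3,i=4: acc = 39+7 = 46
n=3,i=5: acc = 46+8 = 54
n=4,i=3: acc = 54+7 = 61
n=4,i=4: acc = 61+8 = 69
n=4,i=5: acc = 69+9 = 78

78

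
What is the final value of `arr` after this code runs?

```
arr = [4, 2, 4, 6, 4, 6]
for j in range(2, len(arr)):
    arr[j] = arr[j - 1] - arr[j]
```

[4, 2, -2, -8, -12, -18]

j=2: arr[2] = 2-4 = -2 → [4, 2, -2, 6, 4, 6]
j=3: arr[3] = (-2)-6 = -8 → [4, 2, -2, -8, 4, 6]
j=4: arr[4] = (-8)-4 = -12 → [4, 2, -2, -8, -12, 6]
j=5: arr[5] = (-12)-6 = -18 → [4, 2, -2, -8, -12, -18]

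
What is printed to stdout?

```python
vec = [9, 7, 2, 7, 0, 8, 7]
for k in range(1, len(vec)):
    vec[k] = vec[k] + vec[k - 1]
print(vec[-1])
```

40

k=1: vec[1] = 7+9 = 16 → [9, 16, 2, 7, 0, 8, 7]
k=2: vec[2] = 2+16 = 18 → [9, 16, 18, 7, 0, 8, 7]
k=3: vec[3] = 7+18 = 25 → [9, 16, 18, 25, 0, 8, 7]
k=4: vec[4] = 0+25 = 25 → [9, 16, 18, 25, 25, 8, 7]
k=5: vec[5] = 8+25 = 33 → [9, 16, 18, 25, 25, 33, 7]
k=6: vec[6] = 7+33 = 40 → [9, 16, 18, 25, 25, 33, 40]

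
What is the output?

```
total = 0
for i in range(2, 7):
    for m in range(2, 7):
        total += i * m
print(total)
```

400

i=2,m=2: total = 0+4 = 4
i=2,m=3: total = 4+6 = 10
i=2,m=4: total = 10+8 = 18
i=2,m=5: total = 18+10 = 28
i=2,m=6: total = 28+12 = 40
i=3,m=2: total = 40+6 = 46
i=3,m=3: total = 46+9 = 55
i=3,m=4: total = 55+12 = 67
i=3,m=5: total = 67+15 = 82
i=3,m=6: total = 82+18 = 100
i=4,m=2: total = 100+8 = 108
i=4,m=3: total = 108+12 = 120
i=4,m=4: total = 120+16 = 136
i=4,m=5: total = 136+20 = 156
i=4,m=6: total = 156+24 = 180
i=5,m=2: total = 180+10 = 190
i=5,m=3: total = 190+15 = 205
i=5,m=4: total = 205+20 = 225
i=5,m=5: total = 225+25 = 250
i=5,m=6: total = 250+30 = 280
i=6,m=2: total = 280+12 = 292
i=6,m=3: total = 292+18 = 310
i=6,m=4: total = 310+24 = 334
i=6,m=5: total = 334+30 = 364
i=6,m=6: total = 364+36 = 400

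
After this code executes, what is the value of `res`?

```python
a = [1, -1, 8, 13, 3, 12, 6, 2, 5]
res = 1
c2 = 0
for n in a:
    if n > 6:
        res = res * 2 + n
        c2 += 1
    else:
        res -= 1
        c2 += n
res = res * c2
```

1083

n=1: not >6, res = 1-1 = 0; c2=1
n=-1: not >6, res = 0-1 = -1; c2=0
n=8: >6, res = (-1)*2+8 = 6; c2=1
n=13: >6, res = 6*2+13 = 25; c2=2
n=3: not >6, res = 25-1 = 24; c2=5
n=12: >6, res = 24*2+12 = 60; c2=6
n=6: not >6, res = 60-1 = 59; c2=12
n=2: not >6, res = 59-1 = 58; c2=14
n=5: not >6, res = 58-1 = 57; c2=19
res*c2 = 57*19 = 1083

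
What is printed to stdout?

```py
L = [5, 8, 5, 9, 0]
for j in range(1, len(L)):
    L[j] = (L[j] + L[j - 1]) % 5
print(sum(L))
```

15

j=1: L[1] = (8+5)%5 = 3 → [5, 3, 5, 9, 0]
j=2: L[2] = (5+3)%5 = 3 → [5, 3, 3, 9, 0]
j=3: L[3] = (9+3)%5 = 2 → [5, 3, 3, 2, 0]
j=4: L[4] = (0+2)%5 = 2 → [5, 3, 3, 2, 2]
sum = 15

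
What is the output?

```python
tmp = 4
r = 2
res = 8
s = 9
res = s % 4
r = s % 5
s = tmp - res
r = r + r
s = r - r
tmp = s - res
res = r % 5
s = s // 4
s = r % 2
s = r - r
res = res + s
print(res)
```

res = 9%4 = 1
r = 9%5 = 4
s = 4-1 = 3
r = 4+4 = 8
s = 8-8 = 0
tmp = 0-1 = -1
res = 8%5 = 3
s = 0//4 = 0
s = 8%2 = 0
s = 8-8 = 0
res = 3+0 = 3

3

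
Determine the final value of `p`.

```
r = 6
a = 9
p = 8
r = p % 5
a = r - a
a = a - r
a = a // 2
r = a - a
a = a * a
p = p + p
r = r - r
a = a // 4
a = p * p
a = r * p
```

16

r = 8%5 = 3
a = 3-9 = -6
a = (-6)-3 = -9
a = (-9)//2 = -5
r = (-5)-(-5) = 0
a = (-5)*(-5) = 25
p = 8+8 = 16
r = 0-0 = 0
a = 25//4 = 6
a = 16*16 = 256
a = 0*16 = 0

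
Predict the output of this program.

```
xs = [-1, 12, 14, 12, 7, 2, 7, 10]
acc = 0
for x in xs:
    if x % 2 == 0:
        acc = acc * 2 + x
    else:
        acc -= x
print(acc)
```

x=-1: not even, acc = 0-(-1) = 1
x=12: even, acc = 1*2+12 = 14
x=14: even, acc = 14*2+14 = 42
x=12: even, acc = 42*2+12 = 96
x=7: not even, acc = 96-7 = 89
x=2: even, acc = 89*2+2 = 180
x=7: not even, acc = 180-7 = 173
x=10: even, acc = 173*2+10 = 356

356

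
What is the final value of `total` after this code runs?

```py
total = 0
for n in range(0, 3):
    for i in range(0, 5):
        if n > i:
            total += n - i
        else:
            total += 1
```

n=0,i=0: not 0>0, total = 0+1 = 1
n=0,i=1: not 0>1, total = 1+1 = 2
n=0,i=2: not 0>2, total = 2+1 = 3
n=0,i=3: not 0>3, total = 3+1 = 4
n=0,i=4: not 0>4, total = 4+1 = 5
n=1,i=0: 1>0, total = 5+1 = 6
n=1,i=1: not 1>1, total = 6+1 = 7
n=1,i=2: not 1>2, total = 7+1 = 8
n=1,i=3: not 1>3, total = 8+1 = 9
n=1,i=4: not 1>4, total = 9+1 = 10
n=2,i=0: 2>0, total = 10+2 = 12
n=2,i=1: 2>1, total = 12+1 = 13
n=2,i=2: not 2>2, total = 13+1 = 14
n=2,i=3: not 2>3, total = 14+1 = 15
n=2,i=4: not 2>4, total = 15+1 = 16

16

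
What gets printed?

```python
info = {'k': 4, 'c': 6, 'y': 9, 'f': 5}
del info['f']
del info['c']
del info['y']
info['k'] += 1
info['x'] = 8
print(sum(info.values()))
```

13

del 'f' → {'k': 4, 'c': 6, 'y': 9}
del 'c' → {'k': 4, 'y': 9}
del 'y' → {'k': 4}
info['k'] = 4+1 = 5 → {'k': 5}
info['x'] = 8 → {'k': 5, 'x': 8}
sum of values = 13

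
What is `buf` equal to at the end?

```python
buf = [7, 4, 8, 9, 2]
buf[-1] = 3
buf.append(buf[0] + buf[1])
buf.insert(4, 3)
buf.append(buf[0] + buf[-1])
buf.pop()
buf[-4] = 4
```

buf[-1] = 3 → [7, 4, 8, 9, 3]
append buf[0]+buf[1] = 7+4 = 11 → [7, 4, 8, 9, 3, 11]
insert 3 at 4 → [7, 4, 8, 9, 3, 3, 11]
append buf[0]+buf[-1] = 7+11 = 18 → [7, 4, 8, 9, 3, 3, 11, 18]
pop() removes 18 → [7, 4, 8, 9, 3, 3, 11]
buf[-4] = 4 → [7, 4, 8, 4, 3, 3, 11]

[7, 4, 8, 4, 3, 3, 11]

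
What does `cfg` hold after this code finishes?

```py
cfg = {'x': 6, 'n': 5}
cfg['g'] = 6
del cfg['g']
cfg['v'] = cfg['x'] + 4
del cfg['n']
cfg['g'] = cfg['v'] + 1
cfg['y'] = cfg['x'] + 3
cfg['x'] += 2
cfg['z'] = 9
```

{'x': 8, 'v': 10, 'g': 11, 'y': 9, 'z': 9}

cfg['g'] = 6 → {'x': 6, 'n': 5, 'g': 6}
del 'g' → {'x': 6, 'n': 5}
cfg['v'] = cfg['x']+4 = 10 → {'x': 6, 'n': 5, 'v': 10}
del 'n' → {'x': 6, 'v': 10}
cfg['g'] = cfg['v']+1 = 11 → {'x': 6, 'v': 10, 'g': 11}
cfg['y'] = cfg['x']+3 = 9 → {'x': 6, 'v': 10, 'g': 11, 'y': 9}
cfg['x'] = 6+2 = 8 → {'x': 8, 'v': 10, 'g': 11, 'y': 9}
cfg['z'] = 9 → {'x': 8, 'v': 10, 'g': 11, 'y': 9, 'z': 9}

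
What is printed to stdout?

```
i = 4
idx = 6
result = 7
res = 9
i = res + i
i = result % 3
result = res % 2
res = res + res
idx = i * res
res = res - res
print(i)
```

1

i = 9+4 = 13
i = 7%3 = 1
result = 9%2 = 1
res = 9+9 = 18
idx = 1*18 = 18
res = 18-18 = 0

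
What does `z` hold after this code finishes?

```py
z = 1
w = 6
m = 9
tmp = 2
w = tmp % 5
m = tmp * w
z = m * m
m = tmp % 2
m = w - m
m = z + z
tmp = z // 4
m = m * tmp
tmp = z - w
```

16

w = 2%5 = 2
m = 2*2 = 4
z = 4*4 = 16
m = 2%2 = 0
m = 2-0 = 2
m = 16+16 = 32
tmp = 16//4 = 4
m = 32*4 = 128
tmp = 16-2 = 14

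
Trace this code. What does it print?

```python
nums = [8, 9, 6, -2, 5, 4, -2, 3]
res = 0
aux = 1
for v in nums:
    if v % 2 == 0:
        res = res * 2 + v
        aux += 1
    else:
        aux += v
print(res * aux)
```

4002

v=8: even, res = 0*2+8 = 8; aux=2
v=9: not even; aux=11
v=6: even, res = 8*2+6 = 22; aux=12
v=-2: even, res = 22*2+(-2) = 42; aux=13
v=5: not even; aux=18
v=4: even, res = 42*2+4 = 88; aux=19
v=-2: even, res = 88*2+(-2) = 174; aux=20
v=3: not even; aux=23
res*aux = 174*23 = 4002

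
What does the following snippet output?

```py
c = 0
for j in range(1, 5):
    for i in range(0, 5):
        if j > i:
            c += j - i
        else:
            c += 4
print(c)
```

j=1,i=0: 1>0, c = 0+1 = 1
j=1,i=1: not 1>1, c = 1+4 = 5
j=1,i=2: not 1>2, c = 5+4 = 9
j=1,i=3: not 1>3, c = 9+4 = 13
j=1,i=4: not 1>4, c = 13+4 = 17
j=2,i=0: 2>0, c = 17+2 = 19
j=2,i=1: 2>1, c = 19+1 = 20
j=2,i=2: not 2>2, c = 20+4 = 24
j=2,i=3: not 2>3, c = 24+4 = 28
j=2,i=4: not 2>4, c = 28+4 = 32
j=3,i=0: 3>0, c = 32+3 = 35
j=3,i=1: 3>1, c = 35+2 = 37
j=3,i=2: 3>2, c = 37+1 = 38
j=3,i=3: not 3>3, c = 38+4 = 42
j=3,i=4: not 3>4, c = 42+4 = 46
j=4,i=0: 4>0, c = 46+4 = 50
j=4,i=1: 4>1, c = 50+3 = 53
j=4,i=2: 4>2, c = 53+2 = 55
j=4,i=3: 4>3, c = 55+1 = 56
j=4,i=4: not 4>4, c = 56+4 = 60

60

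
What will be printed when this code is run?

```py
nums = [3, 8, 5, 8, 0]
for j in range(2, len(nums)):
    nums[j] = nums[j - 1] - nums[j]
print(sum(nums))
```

4

j=2: nums[2] = 8-5 = 3 → [3, 8, 3, 8, 0]
j=3: nums[3] = 3-8 = -5 → [3, 8, 3, -5, 0]
j=4: nums[4] = (-5)-0 = -5 → [3, 8, 3, -5, -5]
sum = 4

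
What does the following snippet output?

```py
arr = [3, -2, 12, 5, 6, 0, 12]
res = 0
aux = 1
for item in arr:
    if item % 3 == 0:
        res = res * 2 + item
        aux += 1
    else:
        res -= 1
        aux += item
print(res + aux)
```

item=3: %3==0, res = 0*2+3 = 3; aux=2
item=-2: not %3==0, res = 3-1 = 2; aux=0
item=12: %3==0, res = 2*2+12 = 16; aux=1
item=5: not %3==0, res = 16-1 = 15; aux=6
item=6: %3==0, res = 15*2+6 = 36; aux=7
item=0: %3==0, res = 36*2+0 = 72; aux=8
item=12: %3==0, res = 72*2+12 = 156; aux=9
res+aux = 156+9 = 165

165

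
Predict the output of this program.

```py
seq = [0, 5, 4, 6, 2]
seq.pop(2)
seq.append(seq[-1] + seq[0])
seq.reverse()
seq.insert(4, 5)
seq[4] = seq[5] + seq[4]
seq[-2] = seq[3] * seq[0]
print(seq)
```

[2, 2, 6, 5, 10, 0]

pop(2) removes 4 → [0, 5, 6, 2]
append seq[-1]+seq[0] = 2+0 = 2 → [0, 5, 6, 2, 2]
reverse → [2, 2, 6, 5, 0]
insert 5 at 4 → [2, 2, 6, 5, 5, 0]
seq[4] = seq[5]+seq[4] = 0+5 = 5 → [2, 2, 6, 5, 5, 0]
seq[-2] = seq[3]*seq[0] = 5*2 = 10 → [2, 2, 6, 5, 10, 0]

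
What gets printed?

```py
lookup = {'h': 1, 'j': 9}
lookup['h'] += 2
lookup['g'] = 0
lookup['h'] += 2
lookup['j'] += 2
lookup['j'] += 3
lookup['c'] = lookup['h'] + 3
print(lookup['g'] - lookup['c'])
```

-8

lookup['h'] = 1+2 = 3 → {'h': 3, 'j': 9}
lookup['g'] = 0 → {'h': 3, 'j': 9, 'g': 0}
lookup['h'] = 3+2 = 5 → {'h': 5, 'j': 9, 'g': 0}
lookup['j'] = 9+2 = 11 → {'h': 5, 'j': 11, 'g': 0}
lookup['j'] = 11+3 = 14 → {'h': 5, 'j': 14, 'g': 0}
lookup['c'] = lookup['h']+3 = 8 → {'h': 5, 'j': 14, 'g': 0, 'c': 8}
lookup['g']-lookup['c'] = 0-8 = -8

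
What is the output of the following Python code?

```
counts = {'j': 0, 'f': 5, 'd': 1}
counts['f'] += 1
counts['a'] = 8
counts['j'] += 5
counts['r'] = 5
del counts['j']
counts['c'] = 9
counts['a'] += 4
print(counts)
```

counts['f'] = 5+1 = 6 → {'j': 0, 'f': 6, 'd': 1}
counts['a'] = 8 → {'j': 0, 'f': 6, 'd': 1, 'a': 8}
counts['j'] = 0+5 = 5 → {'j': 5, 'f': 6, 'd': 1, 'a': 8}
counts['r'] = 5 → {'j': 5, 'f': 6, 'd': 1, 'a': 8, 'r': 5}
del 'j' → {'f': 6, 'd': 1, 'a': 8, 'r': 5}
counts['c'] = 9 → {'f': 6, 'd': 1, 'a': 8, 'r': 5, 'c': 9}
counts['a'] = 8+4 = 12 → {'f': 6, 'd': 1, 'a': 12, 'r': 5, 'c': 9}

{'f': 6, 'd': 1, 'a': 12, 'r': 5, 'c': 9}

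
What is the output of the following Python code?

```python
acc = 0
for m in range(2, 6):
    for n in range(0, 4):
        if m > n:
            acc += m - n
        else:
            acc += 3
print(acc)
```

m=2,n=0: 2>0, acc = 0+2 = 2
m=2,n=1: 2>1, acc = 2+1 = 3
m=2,n=2: not 2>2, acc = 3+3 = 6
m=2,n=3: not 2>3, acc = 6+3 = 9
m=3,n=0: 3>0, acc = 9+3 = 12
m=3,n=1: 3>1, acc = 12+2 = 14
m=3,n=2: 3>2, acc = 14+1 = 15
m=3,n=3: not 3>3, acc = 15+3 = 18
m=4,n=0: 4>0, acc = 18+4 = 22
m=4,n=1: 4>1, acc = 22+3 = 25
m=4,n=2: 4>2, acc = 25+2 = 27
m=4,n=3: 4>3, acc = 27+1 = 28
m=5,n=0: 5>0, acc = 28+5 = 33
m=5,n=1: 5>1, acc = 33+4 = 37
m=5,n=2: 5>2, acc = 37+3 = 40
m=5,n=3: 5>3, acc = 40+2 = 42

42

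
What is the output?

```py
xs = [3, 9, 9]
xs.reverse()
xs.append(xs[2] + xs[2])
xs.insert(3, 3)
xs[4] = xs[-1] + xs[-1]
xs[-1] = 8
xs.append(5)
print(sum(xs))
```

reverse → [9, 9, 3]
append xs[2]+xs[2] = 3+3 = 6 → [9, 9, 3, 6]
insert 3 at 3 → [9, 9, 3, 3, 6]
xs[4] = xs[-1]+xs[-1] = 6+6 = 12 → [9, 9, 3, 3, 12]
xs[-1] = 8 → [9, 9, 3, 3, 8]
append 5 → [9, 9, 3, 3, 8, 5]
sum = 37

37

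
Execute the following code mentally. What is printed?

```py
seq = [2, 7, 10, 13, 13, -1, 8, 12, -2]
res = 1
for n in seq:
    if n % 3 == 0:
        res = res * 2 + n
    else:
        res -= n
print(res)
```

-88

n=2: not %3==0, res = 1-2 = -1
n=7: not %3==0, res = (-1)-7 = -8
n=10: not %3==0, res = (-8)-10 = -18
n=13: not %3==0, res = (-18)-13 = -31
n=13: not %3==0, res = (-31)-13 = -44
n=-1: not %3==0, res = (-44)-(-1) = -43
n=8: not %3==0, res = (-43)-8 = -51
n=12: %3==0, res = (-51)*2+12 = -90
n=-2: not %3==0, res = (-90)-(-2) = -88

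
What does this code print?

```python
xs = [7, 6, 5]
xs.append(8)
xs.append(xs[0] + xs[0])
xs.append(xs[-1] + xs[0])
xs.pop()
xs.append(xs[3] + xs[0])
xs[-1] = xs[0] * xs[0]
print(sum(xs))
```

append 8 → [7, 6, 5, 8]
append xs[0]+xs[0] = 7+7 = 14 → [7, 6, 5, 8, 14]
append xs[-1]+xs[0] = 14+7 = 21 → [7, 6, 5, 8, 14, 21]
pop() removes 21 → [7, 6, 5, 8, 14]
append xs[3]+xs[0] = 8+7 = 15 → [7, 6, 5, 8, 14, 15]
xs[-1] = xs[0]*xs[0] = 7*7 = 49 → [7, 6, 5, 8, 14, 49]
sum = 89

89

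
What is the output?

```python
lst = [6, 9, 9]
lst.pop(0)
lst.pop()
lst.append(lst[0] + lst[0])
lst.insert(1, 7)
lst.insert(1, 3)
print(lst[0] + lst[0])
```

18

pop(0) removes 6 → [9, 9]
pop() removes 9 → [9]
append lst[0]+lst[0] = 9+9 = 18 → [9, 18]
insert 7 at 1 → [9, 7, 18]
insert 3 at 1 → [9, 3, 7, 18]
lst[0]+lst[0] = 9+9 = 18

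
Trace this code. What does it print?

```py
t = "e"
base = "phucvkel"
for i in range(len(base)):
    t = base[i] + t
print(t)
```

lekvcuhpe

i=0: prepend 'p' → 'pe'
i=1: prepend 'h' → 'hpe'
i=2: prepend 'u' → 'uhpe'
i=3: prepend 'c' → 'cuhpe'
i=4: prepend 'v' → 'vcuhpe'
i=5: prepend 'k' → 'kvcuhpe'
i=6: prepend 'e' → 'ekvcuhpe'
i=7: prepend 'l' → 'lekvcuhpe'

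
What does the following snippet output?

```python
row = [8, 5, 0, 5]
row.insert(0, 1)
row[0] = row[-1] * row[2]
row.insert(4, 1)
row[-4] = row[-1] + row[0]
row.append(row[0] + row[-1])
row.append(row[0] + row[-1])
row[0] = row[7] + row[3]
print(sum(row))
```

insert 1 at 0 → [1, 8, 5, 0, 5]
row[0] = row[-1]*row[2] = 5*5 = 25 → [25, 8, 5, 0, 5]
insert 1 at 4 → [25, 8, 5, 0, 1, 5]
row[-4] = row[-1]+row[0] = 5+25 = 30 → [25, 8, 30, 0, 1, 5]
append row[0]+row[-1] = 25+5 = 30 → [25, 8, 30, 0, 1, 5, 30]
append row[0]+row[-1] = 25+30 = 55 → [25, 8, 30, 0, 1, 5, 30, 55]
row[0] = row[7]+row[3] = 55+0 = 55 → [55, 8, 30, 0, 1, 5, 30, 55]
sum = 184

184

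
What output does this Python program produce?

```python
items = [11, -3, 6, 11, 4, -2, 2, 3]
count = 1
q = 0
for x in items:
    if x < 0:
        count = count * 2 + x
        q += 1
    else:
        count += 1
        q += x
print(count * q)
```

x=11: not <0, count = 1+1 = 2; q=11
x=-3: <0, count = 2*2+(-3) = 1; q=12
x=6: not <0, count = 1+1 = 2; q=18
x=11: not <0, count = 2+1 = 3; q=29
x=4: not <0, count = 3+1 = 4; q=33
x=-2: <0, count = 4*2+(-2) = 6; q=34
x=2: not <0, count = 6+1 = 7; q=36
x=3: not <0, count = 7+1 = 8; q=39
count*q = 8*39 = 312

312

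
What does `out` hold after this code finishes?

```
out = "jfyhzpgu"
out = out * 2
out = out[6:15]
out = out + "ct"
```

'gujfyhzpgct'

repeat ×2 → 'jfyhzpgujfyhzpgu'
slice [6:15] → 'gujfyhzpg'
+ 'ct' → 'gujfyhzpgct'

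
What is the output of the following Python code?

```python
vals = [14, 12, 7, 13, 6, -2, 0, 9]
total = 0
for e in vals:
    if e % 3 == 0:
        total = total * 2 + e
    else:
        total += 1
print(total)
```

165

e=14: not %3==0, total = 0+1 = 1
e=12: %3==0, total = 1*2+12 = 14
e=7: not %3==0, total = 14+1 = 15
e=13: not %3==0, total = 15+1 = 16
e=6: %3==0, total = 16*2+6 = 38
e=-2: not %3==0, total = 38+1 = 39
e=0: %3==0, total = 39*2+0 = 78
e=9: %3==0, total = 78*2+9 = 165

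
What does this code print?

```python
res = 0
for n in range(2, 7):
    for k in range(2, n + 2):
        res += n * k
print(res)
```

355

n=2,k=2: res = 0+4 = 4
n=2,k=3: res = 4+6 = 10
n=3,k=2: res = 10+6 = 16
n=3,k=3: res = 16+9 = 25
n=3,k=4: res = 25+12 = 37
n=4,k=2: res = 37+8 = 45
n=4,k=3: res = 45+12 = 57
n=4,k=4: res = 57+16 = 73
n=4,k=5: res = 73+20 = 93
n=5,k=2: res = 93+10 = 103
n=5,k=3: res = 103+15 = 118
n=5,k=4: res = 118+20 = 138
n=5,k=5: res = 138+25 = 163
n=5,k=6: res = 163+30 = 193
n=6,k=2: res = 193+12 = 205
n=6,k=3: res = 205+18 = 223
n=6,k=4: res = 223+24 = 247
n=6,k=5: res = 247+30 = 277
n=6,k=6: res = 277+36 = 313
n=6,k=7: res = 313+42 = 355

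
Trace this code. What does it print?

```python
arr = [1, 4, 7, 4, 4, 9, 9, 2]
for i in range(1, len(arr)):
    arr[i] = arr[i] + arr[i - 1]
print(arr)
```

i=1: arr[1] = 4+1 = 5 → [1, 5, 7, 4, 4, 9, 9, 2]
i=2: arr[2] = 7+5 = 12 → [1, 5, 12, 4, 4, 9, 9, 2]
i=3: arr[3] = 4+12 = 16 → [1, 5, 12, 16, 4, 9, 9, 2]
i=4: arr[4] = 4+16 = 20 → [1, 5, 12, 16, 20, 9, 9, 2]
i=5: arr[5] = 9+20 = 29 → [1, 5, 12, 16, 20, 29, 9, 2]
i=6: arr[6] = 9+29 = 38 → [1, 5, 12, 16, 20, 29, 38, 2]
i=7: arr[7] = 2+38 = 40 → [1, 5, 12, 16, 20, 29, 38, 40]

[1, 5, 12, 16, 20, 29, 38, 40]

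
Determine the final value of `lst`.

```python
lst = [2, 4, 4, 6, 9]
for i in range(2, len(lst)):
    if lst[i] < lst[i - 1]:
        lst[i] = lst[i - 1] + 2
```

i=2: 4>=4, unchanged → [2, 4, 4, 6, 9]
i=3: 6>=4, unchanged → [2, 4, 4, 6, 9]
i=4: 9>=6, unchanged → [2, 4, 4, 6, 9]

[2, 4, 4, 6, 9]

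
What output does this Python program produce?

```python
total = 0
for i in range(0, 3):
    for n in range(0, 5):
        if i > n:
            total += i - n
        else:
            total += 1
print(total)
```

i=0,n=0: not 0>0, total = 0+1 = 1
i=0,n=1: not 0>1, total = 1+1 = 2
i=0,n=2: not 0>2, total = 2+1 = 3
i=0,n=3: not 0>3, total = 3+1 = 4
i=0,n=4: not 0>4, total = 4+1 = 5
i=1,n=0: 1>0, total = 5+1 = 6
i=1,n=1: not 1>1, total = 6+1 = 7
i=1,n=2: not 1>2, total = 7+1 = 8
i=1,n=3: not 1>3, total = 8+1 = 9
i=1,n=4: not 1>4, total = 9+1 = 10
i=2,n=0: 2>0, total = 10+2 = 12
i=2,n=1: 2>1, total = 12+1 = 13
i=2,n=2: not 2>2, total = 13+1 = 14
i=2,n=3: not 2>3, total = 14+1 = 15
i=2,n=4: not 2>4, total = 15+1 = 16

16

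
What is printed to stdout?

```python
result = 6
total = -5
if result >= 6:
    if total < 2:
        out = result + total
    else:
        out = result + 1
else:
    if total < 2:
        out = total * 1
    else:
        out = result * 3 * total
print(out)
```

result=6, total=-5
result >= 6 is True; total < 2 is True
→ out = result + total = 1

1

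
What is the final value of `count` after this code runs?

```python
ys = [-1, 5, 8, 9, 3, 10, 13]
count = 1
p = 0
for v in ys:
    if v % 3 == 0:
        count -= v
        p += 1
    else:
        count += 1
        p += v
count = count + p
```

31

v=-1: not %3==0, count = 1+1 = 2; p=-1
v=5: not %3==0, count = 2+1 = 3; p=4
v=8: not %3==0, count = 3+1 = 4; p=12
v=9: %3==0, count = 4-9 = -5; p=13
v=3: %3==0, count = (-5)-3 = -8; p=14
v=10: not %3==0, count = (-8)+1 = -7; p=24
v=13: not %3==0, count = (-7)+1 = -6; p=37
count+p = (-6)+37 = 31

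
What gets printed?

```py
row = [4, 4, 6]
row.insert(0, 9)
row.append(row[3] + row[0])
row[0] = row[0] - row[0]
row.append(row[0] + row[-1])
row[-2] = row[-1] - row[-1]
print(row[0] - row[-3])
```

insert 9 at 0 → [9, 4, 4, 6]
append row[3]+row[0] = 6+9 = 15 → [9, 4, 4, 6, 15]
row[0] = row[0]-row[0] = 9-9 = 0 → [0, 4, 4, 6, 15]
append row[0]+row[-1] = 0+15 = 15 → [0, 4, 4, 6, 15, 15]
row[-2] = row[-1]-row[-1] = 15-15 = 0 → [0, 4, 4, 6, 0, 15]
row[0]-row[-3] = 0-6 = -6

-6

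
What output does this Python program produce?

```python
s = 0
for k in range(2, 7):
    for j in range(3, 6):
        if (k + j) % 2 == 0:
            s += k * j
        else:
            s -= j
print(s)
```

80

k=2,j=3: odd sum, s = 0-3 = -3
k=2,j=4: even sum, s = (-3)+8 = 5
k=2,j=5: odd sum, s = 5-5 = 0
k=3,j=3: even sum, s = 0+9 = 9
k=3,j=4: odd sum, s = 9-4 = 5
k=3,j=5: even sum, s = 5+15 = 20
k=4,j=3: odd sum, s = 20-3 = 17
k=4,j=4: even sum, s = 17+16 = 33
k=4,j=5: odd sum, s = 33-5 = 28
k=5,j=3: even sum, s = 28+15 = 43
k=5,j=4: odd sum, s = 43-4 = 39
k=5,j=5: even sum, s = 39+25 = 64
k=6,j=3: odd sum, s = 64-3 = 61
k=6,j=4: even sum, s = 61+24 = 85
k=6,j=5: odd sum, s = 85-5 = 80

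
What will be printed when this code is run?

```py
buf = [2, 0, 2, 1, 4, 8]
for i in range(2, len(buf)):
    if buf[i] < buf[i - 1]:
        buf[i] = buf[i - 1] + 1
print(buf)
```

[2, 0, 2, 3, 4, 8]

i=2: 2>=0, unchanged → [2, 0, 2, 1, 4, 8]
i=3: 1<2, buf[3] = 2+1 = 3 → [2, 0, 2, 3, 4, 8]
i=4: 4>=3, unchanged → [2, 0, 2, 3, 4, 8]
i=5: 8>=4, unchanged → [2, 0, 2, 3, 4, 8]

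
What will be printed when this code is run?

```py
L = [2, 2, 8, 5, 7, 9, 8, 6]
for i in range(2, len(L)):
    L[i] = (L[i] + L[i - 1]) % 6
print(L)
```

i=2: L[2] = (8+2)%6 = 4 → [2, 2, 4, 5, 7, 9, 8, 6]
i=3: L[3] = (5+4)%6 = 3 → [2, 2, 4, 3, 7, 9, 8, 6]
i=4: L[4] = (7+3)%6 = 4 → [2, 2, 4, 3, 4, 9, 8, 6]
i=5: L[5] = (9+4)%6 = 1 → [2, 2, 4, 3, 4, 1, 8, 6]
i=6: L[6] = (8+1)%6 = 3 → [2, 2, 4, 3, 4, 1, 3, 6]
i=7: L[7] = (6+3)%6 = 3 → [2, 2, 4, 3, 4, 1, 3, 3]

[2, 2, 4, 3, 4, 1, 3, 3]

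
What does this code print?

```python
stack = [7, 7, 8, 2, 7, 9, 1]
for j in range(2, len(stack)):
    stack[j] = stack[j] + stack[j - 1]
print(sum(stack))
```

j=2: stack[2] = 8+7 = 15 → [7, 7, 15, 2, 7, 9, 1]
j=3: stack[3] = 2+15 = 17 → [7, 7, 15, 17, 7, 9, 1]
j=4: stack[4] = 7+17 = 24 → [7, 7, 15, 17, 24, 9, 1]
j=5: stack[5] = 9+24 = 33 → [7, 7, 15, 17, 24, 33, 1]
j=6: stack[6] = 1+33 = 34 → [7, 7, 15, 17, 24, 33, 34]
sum = 137

137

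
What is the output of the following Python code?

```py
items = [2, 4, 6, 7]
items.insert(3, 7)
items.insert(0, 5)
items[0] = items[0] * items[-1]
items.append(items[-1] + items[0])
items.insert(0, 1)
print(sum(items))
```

104

insert 7 at 3 → [2, 4, 6, 7, 7]
insert 5 at 0 → [5, 2, 4, 6, 7, 7]
items[0] = items[0]*items[-1] = 5*7 = 35 → [35, 2, 4, 6, 7, 7]
append items[-1]+items[0] = 7+35 = 42 → [35, 2, 4, 6, 7, 7, 42]
insert 1 at 0 → [1, 35, 2, 4, 6, 7, 7, 42]
sum = 104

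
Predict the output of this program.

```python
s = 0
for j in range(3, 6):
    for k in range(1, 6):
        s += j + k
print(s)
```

j=3,k=1: s = 0+4 = 4
j=3,k=2: s = 4+5 = 9
j=3,k=3: s = 9+6 = 15
j=3,k=4: s = 15+7 = 22
j=3,k=5: s = 22+8 = 30
j=4,k=1: s = 30+5 = 35
j=4,k=2: s = 35+6 = 41
j=4,k=3: s = 41+7 = 48
j=4,k=4: s = 48+8 = 56
j=4,k=5: s = 56+9 = 65
j=5,k=1: s = 65+6 = 71
j=5,k=2: s = 71+7 = 78
j=5,k=3: s = 78+8 = 86
j=5,k=4: s = 86+9 = 95
j=5,k=5: s = 95+10 = 105

105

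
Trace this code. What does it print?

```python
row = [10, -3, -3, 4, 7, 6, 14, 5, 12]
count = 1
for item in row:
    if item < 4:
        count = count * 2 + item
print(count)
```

-5

item=10: not <4
item=-3: <4, count = 1*2+(-3) = -1
item=-3: <4, count = (-1)*2+(-3) = -5
item=4: not <4
item=7: not <4
item=6: not <4
item=14: not <4
item=5: not <4
item=12: not <4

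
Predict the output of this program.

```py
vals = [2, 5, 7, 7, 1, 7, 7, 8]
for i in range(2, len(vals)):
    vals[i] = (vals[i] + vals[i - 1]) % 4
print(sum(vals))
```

i=2: vals[2] = (7+5)%4 = 0 → [2, 5, 0, 7, 1, 7, 7, 8]
i=3: vals[3] = (7+0)%4 = 3 → [2, 5, 0, 3, 1, 7, 7, 8]
i=4: vals[4] = (1+3)%4 = 0 → [2, 5, 0, 3, 0, 7, 7, 8]
i=5: vals[5] = (7+0)%4 = 3 → [2, 5, 0, 3, 0, 3, 7, 8]
i=6: vals[6] = (7+3)%4 = 2 → [2, 5, 0, 3, 0, 3, 2, 8]
i=7: vals[7] = (8+2)%4 = 2 → [2, 5, 0, 3, 0, 3, 2, 2]
sum = 17

17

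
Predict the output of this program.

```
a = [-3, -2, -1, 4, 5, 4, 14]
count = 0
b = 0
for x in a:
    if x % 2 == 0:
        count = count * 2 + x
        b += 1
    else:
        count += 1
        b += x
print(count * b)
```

250

x=-3: not even, count = 0+1 = 1; b=-3
x=-2: even, count = 1*2+(-2) = 0; b=-2
x=-1: not even, count = 0+1 = 1; b=-3
x=4: even, count = 1*2+4 = 6; b=-2
x=5: not even, count = 6+1 = 7; b=3
x=4: even, count = 7*2+4 = 18; b=4
x=14: even, count = 18*2+14 = 50; b=5
count*b = 50*5 = 250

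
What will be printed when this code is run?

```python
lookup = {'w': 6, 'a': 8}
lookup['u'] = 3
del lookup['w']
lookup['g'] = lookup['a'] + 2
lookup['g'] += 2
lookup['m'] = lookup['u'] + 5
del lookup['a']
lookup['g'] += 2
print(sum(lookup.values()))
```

lookup['u'] = 3 → {'w': 6, 'a': 8, 'u': 3}
del 'w' → {'a': 8, 'u': 3}
lookup['g'] = lookup['a']+2 = 10 → {'a': 8, 'u': 3, 'g': 10}
lookup['g'] = 10+2 = 12 → {'a': 8, 'u': 3, 'g': 12}
lookup['m'] = lookup['u']+5 = 8 → {'a': 8, 'u': 3, 'g': 12, 'm': 8}
del 'a' → {'u': 3, 'g': 12, 'm': 8}
lookup['g'] = 12+2 = 14 → {'u': 3, 'g': 14, 'm': 8}
sum of values = 25

25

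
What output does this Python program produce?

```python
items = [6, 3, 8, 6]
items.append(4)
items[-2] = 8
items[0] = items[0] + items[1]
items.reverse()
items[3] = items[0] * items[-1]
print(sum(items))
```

65

append 4 → [6, 3, 8, 6, 4]
items[-2] = 8 → [6, 3, 8, 8, 4]
items[0] = items[0]+items[1] = 6+3 = 9 → [9, 3, 8, 8, 4]
reverse → [4, 8, 8, 3, 9]
items[3] = items[0]*items[-1] = 4*9 = 36 → [4, 8, 8, 36, 9]
sum = 65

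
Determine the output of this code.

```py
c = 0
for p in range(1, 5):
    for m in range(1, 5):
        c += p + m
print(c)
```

p=1,m=1: c = 0+2 = 2
p=1,m=2: c = 2+3 = 5
p=1,m=3: c = 5+4 = 9
p=1,m=4: c = 9+5 = 14
p=2,m=1: c = 14+3 = 17
p=2,m=2: c = 17+4 = 21
p=2,m=3: c = 21+5 = 26
p=2,m=4: c = 26+6 = 32
p=3,m=1: c = 32+4 = 36
p=3,m=2: c = 36+5 = 41
p=3,m=3: c = 41+6 = 47
p=3,m=4: c = 47+7 = 54
p=4,m=1: c = 54+5 = 59
p=4,m=2: c = 59+6 = 65
p=4,m=3: c = 65+7 = 72
p=4,m=4: c = 72+8 = 80

80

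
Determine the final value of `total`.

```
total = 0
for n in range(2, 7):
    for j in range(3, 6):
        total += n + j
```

120

n=2,j=3: total = 0+5 = 5
n=2,j=4: total = 5+6 = 11
n=2,j=5: total = 11+7 = 18
n=3,j=3: total = 18+6 = 24
n=3,j=4: total = 24+7 = 31
n=3,j=5: total = 31+8 = 39
n=4,j=3: total = 39+7 = 46
n=4,j=4: total = 46+8 = 54
n=4,j=5: total = 54+9 = 63
n=5,j=3: total = 63+8 = 71
n=5,j=4: total = 71+9 = 80
n=5,j=5: total = 80+10 = 90
n=6,j=3: total = 90+9 = 99
n=6,j=4: total = 99+10 = 109
n=6,j=5: total = 109+11 = 120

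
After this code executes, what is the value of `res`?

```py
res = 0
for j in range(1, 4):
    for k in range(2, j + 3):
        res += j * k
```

65

j=1,k=2: res = 0+2 = 2
j=1,k=3: res = 2+3 = 5
j=2,k=2: res = 5+4 = 9
j=2,k=3: res = 9+6 = 15
j=2,k=4: res = 15+8 = 23
j=3,k=2: res = 23+6 = 29
j=3,k=3: res = 29+9 = 38
j=3,k=4: res = 38+12 = 50
j=3,k=5: res = 50+15 = 65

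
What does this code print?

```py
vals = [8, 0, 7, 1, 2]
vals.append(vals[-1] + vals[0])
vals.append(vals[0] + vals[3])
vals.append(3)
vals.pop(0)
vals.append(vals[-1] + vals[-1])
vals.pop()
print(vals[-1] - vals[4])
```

-7

append vals[-1]+vals[0] = 2+8 = 10 → [8, 0, 7, 1, 2, 10]
append vals[0]+vals[3] = 8+1 = 9 → [8, 0, 7, 1, 2, 10, 9]
append 3 → [8, 0, 7, 1, 2, 10, 9, 3]
pop(0) removes 8 → [0, 7, 1, 2, 10, 9, 3]
append vals[-1]+vals[-1] = 3+3 = 6 → [0, 7, 1, 2, 10, 9, 3, 6]
pop() removes 6 → [0, 7, 1, 2, 10, 9, 3]
vals[-1]-vals[4] = 3-10 = -7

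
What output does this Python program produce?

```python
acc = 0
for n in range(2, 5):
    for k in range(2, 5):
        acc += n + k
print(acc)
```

54

n=2,k=2: acc = 0+4 = 4
n=2,k=3: acc = 4+5 = 9
n=2,k=4: acc = 9+6 = 15
n=3,k=2: acc = 15+5 = 20
n=3,k=3: acc = 20+6 = 26
n=3,k=4: acc = 26+7 = 33
n=4,k=2: acc = 33+6 = 39
n=4,k=3: acc = 39+7 = 46
n=4,k=4: acc = 46+8 = 54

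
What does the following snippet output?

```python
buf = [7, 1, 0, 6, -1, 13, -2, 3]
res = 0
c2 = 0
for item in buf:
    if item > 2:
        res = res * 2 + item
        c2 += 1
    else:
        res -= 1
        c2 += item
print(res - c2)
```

item=7: >2, res = 0*2+7 = 7; c2=1
item=1: not >2, res = 7-1 = 6; c2=2
item=0: not >2, res = 6-1 = 5; c2=2
item=6: >2, res = 5*2+6 = 16; c2=3
item=-1: not >2, res = 16-1 = 15; c2=2
item=13: >2, res = 15*2+13 = 43; c2=3
item=-2: not >2, res = 43-1 = 42; c2=1
item=3: >2, res = 42*2+3 = 87; c2=2
res-c2 = 87-2 = 85

85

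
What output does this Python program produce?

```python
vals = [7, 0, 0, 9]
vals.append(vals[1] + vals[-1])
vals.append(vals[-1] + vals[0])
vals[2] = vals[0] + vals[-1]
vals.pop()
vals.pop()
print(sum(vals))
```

append vals[1]+vals[-1] = 0+9 = 9 → [7, 0, 0, 9, 9]
append vals[-1]+vals[0] = 9+7 = 16 → [7, 0, 0, 9, 9, 16]
vals[2] = vals[0]+vals[-1] = 7+16 = 23 → [7, 0, 23, 9, 9, 16]
pop() removes 16 → [7, 0, 23, 9, 9]
pop() removes 9 → [7, 0, 23, 9]
sum = 39

39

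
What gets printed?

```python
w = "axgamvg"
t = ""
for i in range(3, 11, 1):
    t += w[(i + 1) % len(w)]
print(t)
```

mvgaxgam

i=3: add w[4]='m' → 'm'
i=4: add w[5]='v' → 'mv'
i=5: add w[6]='g' → 'mvg'
i=6: add w[0]='a' → 'mvga'
i=7: add w[1]='x' → 'mvgax'
i=8: add w[2]='g' → 'mvgaxg'
i=9: add w[3]='a' → 'mvgaxga'
i=10: add w[4]='m' → 'mvgaxgam'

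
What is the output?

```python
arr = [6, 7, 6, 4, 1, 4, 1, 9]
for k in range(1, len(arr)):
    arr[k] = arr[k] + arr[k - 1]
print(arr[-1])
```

k=1: arr[1] = 7+6 = 13 → [6, 13, 6, 4, 1, 4, 1, 9]
k=2: arr[2] = 6+13 = 19 → [6, 13, 19, 4, 1, 4, 1, 9]
k=3: arr[3] = 4+19 = 23 → [6, 13, 19, 23, 1, 4, 1, 9]
k=4: arr[4] = 1+23 = 24 → [6, 13, 19, 23, 24, 4, 1, 9]
k=5: arr[5] = 4+24 = 28 → [6, 13, 19, 23, 24, 28, 1, 9]
k=6: arr[6] = 1+28 = 29 → [6, 13, 19, 23, 24, 28, 29, 9]
k=7: arr[7] = 9+29 = 38 → [6, 13, 19, 23, 24, 28, 29, 38]

38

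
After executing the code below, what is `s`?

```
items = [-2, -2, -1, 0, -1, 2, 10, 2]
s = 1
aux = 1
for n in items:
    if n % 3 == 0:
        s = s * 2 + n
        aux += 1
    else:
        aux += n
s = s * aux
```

20

n=-2: not %3==0; aux=-1
n=-2: not %3==0; aux=-3
n=-1: not %3==0; aux=-4
n=0: %3==0, s = 1*2+0 = 2; aux=-3
n=-1: not %3==0; aux=-4
n=2: not %3==0; aux=-2
n=10: not %3==0; aux=8
n=2: not %3==0; aux=10
s*aux = 2*10 = 20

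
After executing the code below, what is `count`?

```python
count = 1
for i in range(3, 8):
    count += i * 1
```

26

i=3: count = 1+3*1 = 4
i=4: count = 4+4*1 = 8
i=5: count = 8+5*1 = 13
i=6: count = 13+6*1 = 19
i=7: count = 19+7*1 = 26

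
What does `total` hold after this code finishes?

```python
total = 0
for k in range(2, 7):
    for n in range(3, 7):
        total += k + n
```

k=2,n=3: total = 0+5 = 5
k=2,n=4: total = 5+6 = 11
k=2,n=5: total = 11+7 = 18
k=2,n=6: total = 18+8 = 26
k=3,n=3: total = 26+6 = 32
k=3,n=4: total = 32+7 = 39
k=3,n=5: total = 39+8 = 47
k=3,n=6: total = 47+9 = 56
k=4,n=3: total = 56+7 = 63
k=4,n=4: total = 63+8 = 71
k=4,n=5: total = 71+9 = 80
k=4,n=6: total = 80+10 = 90
k=5,n=3: total = 90+8 = 98
k=5,n=4: total = 98+9 = 107
k=5,n=5: total = 107+10 = 117
k=5,n=6: total = 117+11 = 128
k=6,n=3: total = 128+9 = 137
k=6,n=4: total = 137+10 = 147
k=6,n=5: total = 147+11 = 158
k=6,n=6: total = 158+12 = 170

170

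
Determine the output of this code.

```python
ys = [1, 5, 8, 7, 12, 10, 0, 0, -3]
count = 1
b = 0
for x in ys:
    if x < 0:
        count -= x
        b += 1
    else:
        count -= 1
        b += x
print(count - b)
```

-48

x=1: not <0, count = 1-1 = 0; b=1
x=5: not <0, count = 0-1 = -1; b=6
x=8: not <0, count = (-1)-1 = -2; b=14
x=7: not <0, count = (-2)-1 = -3; b=21
x=12: not <0, count = (-3)-1 = -4; b=33
x=10: not <0, count = (-4)-1 = -5; b=43
x=0: not <0, count = (-5)-1 = -6; b=43
x=0: not <0, count = (-6)-1 = -7; b=43
x=-3: <0, count = (-7)-(-3) = -4; b=44
count-b = (-4)-44 = -48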